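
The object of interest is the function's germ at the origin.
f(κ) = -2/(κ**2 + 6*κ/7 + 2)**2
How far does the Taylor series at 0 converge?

The radius of convergence is sqrt(2).

Denominator factor (κ**2 + 6*κ/7 + 2)^2: discriminant -356/49, complex-conjugate roots (-3/7) + ((1/7)*sqrt(89))*i and (-3/7) - ((1/7)*sqrt(89))*i; poles of order 2, moduli sqrt(2) and sqrt(2).
The radius of convergence is the smallest modulus among the singular points: sqrt(2).


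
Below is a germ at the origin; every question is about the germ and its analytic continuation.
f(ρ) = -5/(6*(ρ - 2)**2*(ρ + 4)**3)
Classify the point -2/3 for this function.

Denominator factors: ρ - 2 = -8/3 at ρ = -2/3; ρ + 4 = 10/3 at ρ = -2/3 — none vanishes.
So the germ continues analytically to -2/3.

The point is a regular point.


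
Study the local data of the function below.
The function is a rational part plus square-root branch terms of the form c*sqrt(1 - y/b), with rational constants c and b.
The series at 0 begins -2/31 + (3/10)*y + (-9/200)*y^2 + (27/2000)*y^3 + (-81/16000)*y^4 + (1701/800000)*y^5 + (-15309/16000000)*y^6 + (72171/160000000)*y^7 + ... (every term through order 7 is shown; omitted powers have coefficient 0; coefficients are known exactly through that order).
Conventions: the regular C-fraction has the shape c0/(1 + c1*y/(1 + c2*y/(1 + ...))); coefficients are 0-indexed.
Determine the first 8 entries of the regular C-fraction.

The regular C-fraction coefficients are [-2/31, 93/20, -9/2, -1/200, 61/200, 9/122, 69/305, 183/1840].

Taylor coefficients (read off): a_0 = -2/31, a_1 = 3/10, a_2 = -9/200, a_3 = 27/2000, a_4 = -81/16000, a_5 = 1701/800000, a_6 = -15309/16000000, a_7 = 72171/160000000.
c0 = a_0 = -2/31. Peel one level at a time: if S = 1 + c*y/S' with S'(0) = 1, then c is the y-coefficient of S and S' = c*y/(S - 1).
S_1 = c0/f = 1 + (93/20)*y + (837/40)*y^2 + ...; c1 = 93/20.
S_2 = c1*y/(S_1 - 1) = 1 + (-9/2)*y + (-9/400)*y^2 + ...; c2 = -9/2.
S_3 = c2*y/(S_2 - 1) = 1 + (-1/200)*y + (61/40000)*y^2 + ...; c3 = -1/200.
S_4 = c3*y/(S_3 - 1) = 1 + (61/200)*y + (-9/400)*y^2 + ...; c4 = 61/200.
S_5 = c4*y/(S_4 - 1) = 1 + (9/122)*y + (-621/37210)*y^2 + ...; c5 = 9/122.
S_6 = c5*y/(S_5 - 1) = 1 + (69/305)*y + (-9/400)*y^2 + ...; c6 = 69/305.
S_7 = c6*y/(S_6 - 1) = 1 + (183/1840)*y + ...; c7 = 183/1840.


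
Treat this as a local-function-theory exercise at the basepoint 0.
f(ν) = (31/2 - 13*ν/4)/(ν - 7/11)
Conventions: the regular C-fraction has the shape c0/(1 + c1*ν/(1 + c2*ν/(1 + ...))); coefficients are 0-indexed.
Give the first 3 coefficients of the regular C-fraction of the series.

Taylor coefficients (expand at 0): a_0 = -341/14, a_1 = -6501/196, a_2 = -71511/1372.
c0 = a_0 = -341/14. Peel one level at a time: if S = 1 + c*ν/S' with S'(0) = 1, then c is the ν-coefficient of S and S' = c*ν/(S - 1).
S_1 = c0/f = 1 + (-591/434)*ν + (-7683/26908)*ν^2 + ...; c1 = -591/434.
S_2 = c1*ν/(S_1 - 1) = 1 + (-13/62)*ν + ...; c2 = -13/62.

The regular C-fraction coefficients are [-341/14, -591/434, -13/62].


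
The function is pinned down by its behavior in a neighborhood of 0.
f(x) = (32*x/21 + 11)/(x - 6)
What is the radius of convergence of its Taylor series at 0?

The radius of convergence is 6.

Denominator factor (x - 6): pole of order 1 at 6, modulus 6.
The radius of convergence is the smallest modulus among the singular points: 6.


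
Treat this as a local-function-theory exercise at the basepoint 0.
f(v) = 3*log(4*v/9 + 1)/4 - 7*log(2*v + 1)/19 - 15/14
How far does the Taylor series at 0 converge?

The radius of convergence is 1/2.

Branch term (3/4)*log(1 - v/(-9/4)): its argument vanishes at v = -9/4, a logarithmic branch point, modulus 9/4.
Branch term (-7/19)*log(1 - v/(-1/2)): its argument vanishes at v = -1/2, a logarithmic branch point, modulus 1/2.
The radius of convergence is the smallest modulus among the singular points: 1/2.


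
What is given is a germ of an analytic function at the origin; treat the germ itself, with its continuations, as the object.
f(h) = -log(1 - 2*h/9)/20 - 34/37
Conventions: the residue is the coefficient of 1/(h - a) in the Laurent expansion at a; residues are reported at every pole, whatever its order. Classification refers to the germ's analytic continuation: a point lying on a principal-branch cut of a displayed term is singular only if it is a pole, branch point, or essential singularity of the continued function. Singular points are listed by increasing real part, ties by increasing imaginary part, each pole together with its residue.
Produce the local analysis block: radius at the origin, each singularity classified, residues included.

Radius of convergence at 0: 9/2.
At 9/2: a logarithmic branch point.

Branch term (-1/20)*log(1 - h/(9/2)): its argument vanishes at h = 9/2, a logarithmic branch point, modulus 9/2.
The radius of convergence is the smallest modulus among the singular points: 9/2.


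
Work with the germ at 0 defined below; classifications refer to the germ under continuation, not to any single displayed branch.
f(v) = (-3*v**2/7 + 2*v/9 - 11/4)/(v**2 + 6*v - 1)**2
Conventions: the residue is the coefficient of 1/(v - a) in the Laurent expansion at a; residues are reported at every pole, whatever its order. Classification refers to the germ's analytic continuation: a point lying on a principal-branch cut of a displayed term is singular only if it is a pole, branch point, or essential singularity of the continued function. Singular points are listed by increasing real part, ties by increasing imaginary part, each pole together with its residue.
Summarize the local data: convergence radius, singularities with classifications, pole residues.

Radius of convergence at 0: -3 + sqrt(10).
At -3 - sqrt(10): a pole of order 2; residue -(251/33600)*sqrt(10).
At -3 + sqrt(10): a pole of order 2; residue (251/33600)*sqrt(10).

Denominator factor (v**2 + 6*v - 1)^2: discriminant 40, real irrational roots -3 + sqrt(10) and -3 - sqrt(10); poles of order 2, moduli -3 + sqrt(10) and 3 + sqrt(10).
The radius of convergence is the smallest modulus among the singular points: -3 + sqrt(10).
The factor v**2 + 6*v - 1 splits as (v - a)(v - a') with a = -3 - sqrt(10), a' = -3 + sqrt(10). At the order-2 pole a set g(v) = (v - a)^2*f(v) = [-3*v**2/7 + 2*v/9 - 11/4] / (v - a')^2.
Order-2 pole: residue = g'(a); g'(-3 - sqrt(10)) = -(251/33600)*sqrt(10), so the residue is -(251/33600)*sqrt(10).
The factor v**2 + 6*v - 1 splits as (v - a)(v - a') with a = -3 + sqrt(10), a' = -3 - sqrt(10). At the order-2 pole a set g(v) = (v - a)^2*f(v) = [-3*v**2/7 + 2*v/9 - 11/4] / (v - a')^2.
Order-2 pole: residue = g'(a); g'(-3 + sqrt(10)) = (251/33600)*sqrt(10), so the residue is (251/33600)*sqrt(10).
List the singular points by increasing real part (a conjugate pair: the negative imaginary part first).


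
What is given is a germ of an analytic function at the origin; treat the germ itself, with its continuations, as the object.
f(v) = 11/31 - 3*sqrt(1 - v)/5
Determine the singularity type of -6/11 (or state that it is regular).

The point is a regular point.

There is no denominator, hence no pole anywhere.
Branch term sqrt(1 - v/(1)): argument at -6/11 is 17/11, nonzero, so -6/11 is not its branch point (a point on a principal cut is still regular for the continued germ).
So the germ continues analytically to -6/11.


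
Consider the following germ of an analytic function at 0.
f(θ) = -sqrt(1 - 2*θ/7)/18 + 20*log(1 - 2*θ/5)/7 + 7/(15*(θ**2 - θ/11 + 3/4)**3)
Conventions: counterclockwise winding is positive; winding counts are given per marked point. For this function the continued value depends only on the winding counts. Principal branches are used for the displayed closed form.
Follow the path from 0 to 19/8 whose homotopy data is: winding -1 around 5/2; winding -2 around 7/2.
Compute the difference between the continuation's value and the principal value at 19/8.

Continued minus principal equals -(40/7)*pi*i.

The rational part is single-valued and drops out of the difference; each branch term changes only by its own monodromy.
(-1/18)*sqrt(1 - θ/(7/2)): winding -2 is even, the square root returns to the same sheet, contribution 0.
(20/7)*log(1 - θ/(5/2)): each positive loop around 5/2 adds 2*pi*i to the log, so winding -1 contributes (20/7)*(-1)*2*pi*i = -(40/7)*pi*i.
Summing the contributions at θ = 19/8 gives -(40/7)*pi*i.


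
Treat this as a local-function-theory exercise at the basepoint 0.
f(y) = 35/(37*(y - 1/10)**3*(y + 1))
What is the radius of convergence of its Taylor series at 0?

Denominator factor (y + 1): pole of order 1 at -1, modulus 1.
Denominator factor (y - 1/10)^3: pole of order 3 at 1/10, modulus 1/10.
The radius of convergence is the smallest modulus among the singular points: 1/10.

The radius of convergence is 1/10.


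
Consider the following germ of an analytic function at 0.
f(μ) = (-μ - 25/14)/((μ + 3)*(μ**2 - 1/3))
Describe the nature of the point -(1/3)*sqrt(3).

The point is a pole of order 1.

The denominator factor μ**2 - 1/3 vanishes at -(1/3)*sqrt(3) and appears to the power 1; the numerator there equals -25/14 + (1/3)*sqrt(3), nonzero, and no other factor vanishes.
Hence a pole whose order is the multiplicity, 1.


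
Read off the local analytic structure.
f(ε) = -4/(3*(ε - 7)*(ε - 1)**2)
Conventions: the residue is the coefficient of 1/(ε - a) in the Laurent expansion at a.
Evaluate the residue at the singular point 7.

The residue is -1/27.

At the order-1 pole 7 set g(ε) = (ε - (7))*f(ε) = -4/(3*(ε - 1)**2).
Simple pole: residue = g(a) at a = 7, which is -1/27.


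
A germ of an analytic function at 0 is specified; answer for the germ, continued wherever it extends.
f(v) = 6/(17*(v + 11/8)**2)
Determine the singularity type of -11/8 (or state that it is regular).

The denominator factor v + 11/8 vanishes at -11/8 and appears to the power 2; the numerator there equals 6/17, nonzero, and no other factor vanishes.
Hence a pole whose order is the multiplicity, 2.

The point is a pole of order 2.


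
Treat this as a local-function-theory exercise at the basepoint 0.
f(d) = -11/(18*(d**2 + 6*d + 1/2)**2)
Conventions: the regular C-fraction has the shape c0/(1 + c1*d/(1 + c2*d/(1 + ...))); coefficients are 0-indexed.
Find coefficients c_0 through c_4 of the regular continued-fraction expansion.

The regular C-fraction coefficients are [-22/9, 24, -37/6, 1297/222, -642/47989].

Taylor coefficients (expand at 0): a_0 = -22/9, a_1 = 176/3, a_2 = -9416/9, a_3 = 16544, a_4 = -735064/3.
c0 = a_0 = -22/9. Peel one level at a time: if S = 1 + c*d/S' with S'(0) = 1, then c is the d-coefficient of S and S' = c*d/(S - 1).
S_1 = c0/f = 1 + (24)*d + (148)*d^2 + ...; c1 = 24.
S_2 = c1*d/(S_1 - 1) = 1 + (-37/6)*d + (1297/36)*d^2 + ...; c2 = -37/6.
S_3 = c2*d/(S_2 - 1) = 1 + (1297/222)*d + (107/1369)*d^2 + ...; c3 = 1297/222.
S_4 = c3*d/(S_3 - 1) = 1 + (-642/47989)*d + ...; c4 = -642/47989.


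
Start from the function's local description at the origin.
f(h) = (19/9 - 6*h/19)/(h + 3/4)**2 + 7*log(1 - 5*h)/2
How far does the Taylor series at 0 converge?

Denominator factor (h + 3/4)^2: pole of order 2 at -3/4, modulus 3/4.
Branch term (7/2)*log(1 - h/(1/5)): its argument vanishes at h = 1/5, a logarithmic branch point, modulus 1/5.
The radius of convergence is the smallest modulus among the singular points: 1/5.

The radius of convergence is 1/5.


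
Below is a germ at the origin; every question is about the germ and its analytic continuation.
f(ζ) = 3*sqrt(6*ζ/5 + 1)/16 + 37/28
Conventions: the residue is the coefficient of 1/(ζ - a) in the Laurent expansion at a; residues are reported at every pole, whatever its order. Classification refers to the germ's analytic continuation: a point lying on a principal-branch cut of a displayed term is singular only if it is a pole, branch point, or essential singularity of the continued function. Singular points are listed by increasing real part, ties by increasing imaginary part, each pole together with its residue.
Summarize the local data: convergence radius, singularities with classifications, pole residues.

Branch term (3/16)*sqrt(1 - ζ/(-5/6)): its argument vanishes at ζ = -5/6, a square-root branch point, modulus 5/6.
The radius of convergence is the smallest modulus among the singular points: 5/6.

Radius of convergence at 0: 5/6.
At -5/6: an algebraic (square-root) branch point.


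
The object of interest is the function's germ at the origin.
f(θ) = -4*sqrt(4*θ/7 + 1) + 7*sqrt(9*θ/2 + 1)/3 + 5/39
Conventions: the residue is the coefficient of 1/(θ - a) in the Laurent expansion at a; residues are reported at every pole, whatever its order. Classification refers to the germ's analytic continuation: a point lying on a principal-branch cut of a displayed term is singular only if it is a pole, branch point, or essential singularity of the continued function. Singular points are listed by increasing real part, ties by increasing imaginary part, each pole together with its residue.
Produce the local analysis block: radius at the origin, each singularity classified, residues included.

Radius of convergence at 0: 2/9.
At -7/4: an algebraic (square-root) branch point.
At -2/9: an algebraic (square-root) branch point.

Branch term (7/3)*sqrt(1 - θ/(-2/9)): its argument vanishes at θ = -2/9, a square-root branch point, modulus 2/9.
Branch term (-4)*sqrt(1 - θ/(-7/4)): its argument vanishes at θ = -7/4, a square-root branch point, modulus 7/4.
The radius of convergence is the smallest modulus among the singular points: 2/9.
List the singular points by increasing real part (a conjugate pair: the negative imaginary part first).


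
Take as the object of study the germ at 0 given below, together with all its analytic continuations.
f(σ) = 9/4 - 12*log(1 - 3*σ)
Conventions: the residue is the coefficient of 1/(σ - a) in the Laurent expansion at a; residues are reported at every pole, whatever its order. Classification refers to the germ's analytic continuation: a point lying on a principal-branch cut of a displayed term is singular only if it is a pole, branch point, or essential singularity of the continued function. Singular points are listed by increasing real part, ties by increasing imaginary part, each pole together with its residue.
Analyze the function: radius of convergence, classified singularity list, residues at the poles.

Radius of convergence at 0: 1/3.
At 1/3: a logarithmic branch point.

Branch term (-12)*log(1 - σ/(1/3)): its argument vanishes at σ = 1/3, a logarithmic branch point, modulus 1/3.
The radius of convergence is the smallest modulus among the singular points: 1/3.


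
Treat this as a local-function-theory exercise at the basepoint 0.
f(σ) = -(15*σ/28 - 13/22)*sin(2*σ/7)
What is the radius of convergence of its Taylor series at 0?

The radius of convergence is infinite.

The factor -sin(2*σ/7) is entire and contributes no finite singular point.
The polynomial part has no poles.
No finite singular points: the Taylor series at 0 converges everywhere.


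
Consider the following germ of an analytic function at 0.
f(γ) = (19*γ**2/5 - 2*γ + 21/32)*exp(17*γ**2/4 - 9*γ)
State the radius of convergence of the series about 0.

The radius of convergence is infinite.

The factor exp(17*γ**2/4 - 9*γ) is entire and contributes no finite singular point.
The polynomial part has no poles.
No finite singular points: the Taylor series at 0 converges everywhere.


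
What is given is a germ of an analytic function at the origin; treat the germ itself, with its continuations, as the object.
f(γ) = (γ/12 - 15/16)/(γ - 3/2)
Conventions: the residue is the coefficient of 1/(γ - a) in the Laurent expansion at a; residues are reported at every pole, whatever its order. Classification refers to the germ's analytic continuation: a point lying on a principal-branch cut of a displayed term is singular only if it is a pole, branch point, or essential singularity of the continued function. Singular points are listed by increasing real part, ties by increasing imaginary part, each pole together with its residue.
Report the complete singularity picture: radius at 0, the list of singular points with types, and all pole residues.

Denominator factor (γ - 3/2): pole of order 1 at 3/2, modulus 3/2.
The radius of convergence is the smallest modulus among the singular points: 3/2.
At the order-1 pole 3/2 set g(γ) = (γ - (3/2))*f(γ) = γ/12 - 15/16.
Simple pole: residue = g(a) at a = 3/2, which is -13/16.

Radius of convergence at 0: 3/2.
At 3/2: a pole of order 1; residue -13/16.


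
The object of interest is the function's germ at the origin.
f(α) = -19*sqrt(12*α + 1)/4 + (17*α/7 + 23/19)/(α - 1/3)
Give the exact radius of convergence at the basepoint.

Denominator factor (α - 1/3): pole of order 1 at 1/3, modulus 1/3.
Branch term (-19/4)*sqrt(1 - α/(-1/12)): its argument vanishes at α = -1/12, a square-root branch point, modulus 1/12.
The radius of convergence is the smallest modulus among the singular points: 1/12.

The radius of convergence is 1/12.


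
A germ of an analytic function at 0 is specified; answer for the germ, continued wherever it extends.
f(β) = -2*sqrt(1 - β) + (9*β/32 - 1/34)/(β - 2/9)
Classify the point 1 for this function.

The point is an algebraic (square-root) branch point.

The term (-2)*sqrt(1 - β/(1)) has argument 1 - 1/(1) = 0 at 1: a square-root (algebraic, two-sheeted) branch point; the remaining terms are analytic or single-valued there.


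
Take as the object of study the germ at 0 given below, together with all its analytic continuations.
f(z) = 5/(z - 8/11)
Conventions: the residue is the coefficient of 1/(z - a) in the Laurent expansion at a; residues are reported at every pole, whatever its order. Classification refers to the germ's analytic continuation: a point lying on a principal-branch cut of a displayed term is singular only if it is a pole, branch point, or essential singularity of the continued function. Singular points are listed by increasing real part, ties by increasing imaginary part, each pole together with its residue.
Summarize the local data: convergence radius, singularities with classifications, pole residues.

Denominator factor (z - 8/11): pole of order 1 at 8/11, modulus 8/11.
The radius of convergence is the smallest modulus among the singular points: 8/11.
At the order-1 pole 8/11 set g(z) = (z - (8/11))*f(z) = 5.
Simple pole: residue = g(a) at a = 8/11, which is 5.

Radius of convergence at 0: 8/11.
At 8/11: a pole of order 1; residue 5.


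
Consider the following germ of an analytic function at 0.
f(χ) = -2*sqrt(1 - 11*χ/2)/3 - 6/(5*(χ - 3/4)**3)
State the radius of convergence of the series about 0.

Denominator factor (χ - 3/4)^3: pole of order 3 at 3/4, modulus 3/4.
Branch term (-2/3)*sqrt(1 - χ/(2/11)): its argument vanishes at χ = 2/11, a square-root branch point, modulus 2/11.
The radius of convergence is the smallest modulus among the singular points: 2/11.

The radius of convergence is 2/11.


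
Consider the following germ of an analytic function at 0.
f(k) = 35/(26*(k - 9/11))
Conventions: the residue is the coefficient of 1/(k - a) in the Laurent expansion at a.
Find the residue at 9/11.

At the order-1 pole 9/11 set g(k) = (k - (9/11))*f(k) = 35/26.
Simple pole: residue = g(a) at a = 9/11, which is 35/26.

The residue is 35/26.


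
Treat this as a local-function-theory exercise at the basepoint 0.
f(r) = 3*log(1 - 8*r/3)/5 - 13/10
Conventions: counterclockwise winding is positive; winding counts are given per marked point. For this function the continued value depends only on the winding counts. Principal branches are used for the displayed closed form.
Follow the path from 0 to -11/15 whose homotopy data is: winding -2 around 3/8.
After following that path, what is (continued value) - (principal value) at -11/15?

The rational part is single-valued and drops out of the difference; each branch term changes only by its own monodromy.
(3/5)*log(1 - r/(3/8)): each positive loop around 3/8 adds 2*pi*i to the log, so winding -2 contributes (3/5)*(-2)*2*pi*i = -(12/5)*pi*i.
Summing the contributions at r = -11/15 gives -(12/5)*pi*i.

Continued minus principal equals -(12/5)*pi*i.


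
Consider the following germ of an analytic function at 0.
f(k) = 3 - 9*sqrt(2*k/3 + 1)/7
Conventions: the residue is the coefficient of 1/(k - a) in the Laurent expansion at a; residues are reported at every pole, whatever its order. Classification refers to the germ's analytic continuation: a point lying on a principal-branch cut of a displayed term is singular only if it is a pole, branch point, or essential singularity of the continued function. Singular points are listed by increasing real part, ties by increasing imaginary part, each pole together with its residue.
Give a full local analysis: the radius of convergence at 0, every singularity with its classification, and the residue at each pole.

Branch term (-9/7)*sqrt(1 - k/(-3/2)): its argument vanishes at k = -3/2, a square-root branch point, modulus 3/2.
The radius of convergence is the smallest modulus among the singular points: 3/2.

Radius of convergence at 0: 3/2.
At -3/2: an algebraic (square-root) branch point.


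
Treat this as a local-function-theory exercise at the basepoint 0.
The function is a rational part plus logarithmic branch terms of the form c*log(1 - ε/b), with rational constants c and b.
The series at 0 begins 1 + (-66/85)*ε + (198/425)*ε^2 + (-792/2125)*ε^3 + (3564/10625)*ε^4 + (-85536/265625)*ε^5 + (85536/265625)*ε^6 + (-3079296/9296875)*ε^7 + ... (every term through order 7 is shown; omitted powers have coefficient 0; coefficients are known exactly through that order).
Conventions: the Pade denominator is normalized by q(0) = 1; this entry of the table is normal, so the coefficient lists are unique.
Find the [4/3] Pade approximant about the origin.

Taylor coefficients needed (read off): a_0 = 1, a_1 = -66/85, a_2 = 198/425, a_3 = -792/2125, a_4 = 3564/10625, a_5 = -85536/265625, a_6 = 85536/265625, a_7 = -3079296/9296875.
Write the denominator as Q(ε) = 1 + q1*ε + q2*ε^2 + q3*ε^3. Requiring Q*f - P = O(ε^8) with deg P <= 4 kills the coefficients of ε^5..ε^7 in Q*f:
  ε^5: a_5 + q1*a_4 + q2*a_3 + q3*a_2 = 0, i.e. -85536/265625 + (3564/10625)*q1 + (-792/2125)*q2 + (198/425)*q3 = 0.
  ε^6: a_6 + q1*a_5 + q2*a_4 + q3*a_3 = 0, i.e. 85536/265625 + (-85536/265625)*q1 + (3564/10625)*q2 + (-792/2125)*q3 = 0.
  ε^7: a_7 + q1*a_6 + q2*a_5 + q3*a_4 = 0, i.e. -3079296/9296875 + (85536/265625)*q1 + (-85536/265625)*q2 + (3564/10625)*q3 = 0.
Solving this linear system: q1 = 72/35, q2 = 216/175, q3 = 864/4375.
The numerator is Q*f truncated at degree 4: P0 = a_0 = 1; P1 = a_1 + q1*a_0 = 762/595; P2 = a_2 + q1*a_1 + q2*a_0 = 18/175; P3 = a_3 + q1*a_2 + q2*a_1 + q3*a_0 = -13032/74375; P4 = a_4 + q1*a_3 + q2*a_2 + q3*a_1 = -3564/371875.

The Pade approximant has numerator coefficients [1, 762/595, 18/175, -13032/74375, -3564/371875]; denominator coefficients [1, 72/35, 216/175, 864/4375].


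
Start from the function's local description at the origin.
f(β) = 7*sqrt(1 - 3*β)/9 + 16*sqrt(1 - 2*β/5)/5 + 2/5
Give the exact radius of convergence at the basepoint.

Branch term (16/5)*sqrt(1 - β/(5/2)): its argument vanishes at β = 5/2, a square-root branch point, modulus 5/2.
Branch term (7/9)*sqrt(1 - β/(1/3)): its argument vanishes at β = 1/3, a square-root branch point, modulus 1/3.
The radius of convergence is the smallest modulus among the singular points: 1/3.

The radius of convergence is 1/3.


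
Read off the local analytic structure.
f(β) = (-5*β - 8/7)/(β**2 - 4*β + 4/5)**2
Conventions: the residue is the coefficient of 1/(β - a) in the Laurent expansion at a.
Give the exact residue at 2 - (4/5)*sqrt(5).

The factor β**2 - 4*β + 4/5 splits as (β - a)(β - a') with a = 2 - (4/5)*sqrt(5), a' = 2 + (4/5)*sqrt(5). At the order-2 pole a set g(β) = (β - a)^2*f(β) = [-5*β - 8/7] / (β - a')^2.
Order-2 pole: residue = g'(a); g'(2 - (4/5)*sqrt(5)) = -(195/896)*sqrt(5), so the residue is -(195/896)*sqrt(5).

The residue is -(195/896)*sqrt(5).


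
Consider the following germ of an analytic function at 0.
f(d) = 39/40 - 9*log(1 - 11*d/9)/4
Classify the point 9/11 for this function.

The point is a logarithmic branch point.

The term (-9/4)*log(1 - d/(9/11)) has argument 1 - 9/11/(9/11) = 0 at 9/11: a logarithmic (infinitely-sheeted) branch point; the remaining terms are analytic or single-valued there.


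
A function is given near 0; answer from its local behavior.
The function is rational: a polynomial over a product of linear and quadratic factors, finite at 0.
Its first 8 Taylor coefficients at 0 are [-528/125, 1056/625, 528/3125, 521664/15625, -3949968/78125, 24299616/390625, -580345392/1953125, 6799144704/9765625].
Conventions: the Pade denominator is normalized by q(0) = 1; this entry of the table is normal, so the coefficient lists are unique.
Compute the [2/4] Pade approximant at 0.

Taylor coefficients needed (read off): a_0 = -528/125, a_1 = 1056/625, a_2 = 528/3125, a_3 = 521664/15625, a_4 = -3949968/78125, a_5 = 24299616/390625, a_6 = -580345392/1953125.
Write the denominator as Q(χ) = 1 + q1*χ + q2*χ^2 + q3*χ^3 + q4*χ^4. Requiring Q*f - P = O(χ^7) with deg P <= 2 kills the coefficients of χ^3..χ^6 in Q*f:
  χ^3: a_3 + q1*a_2 + q2*a_1 + q3*a_0 = 0, i.e. 521664/15625 + (528/3125)*q1 + (1056/625)*q2 + (-528/125)*q3 = 0.
  χ^4: a_4 + q1*a_3 + q2*a_2 + q3*a_1 + q4*a_0 = 0, i.e. -3949968/78125 + (521664/15625)*q1 + (528/3125)*q2 + (1056/625)*q3 + (-528/125)*q4 = 0.
  χ^5: a_5 + q1*a_4 + q2*a_3 + q3*a_2 + q4*a_1 = 0, i.e. 24299616/390625 + (-3949968/78125)*q1 + (521664/15625)*q2 + (528/3125)*q3 + (1056/625)*q4 = 0.
  χ^6: a_6 + q1*a_5 + q2*a_4 + q3*a_3 + q4*a_2 = 0, i.e. -580345392/1953125 + (24299616/390625)*q1 + (-3949968/78125)*q2 + (521664/15625)*q3 + (528/3125)*q4 = 0.
Solving this linear system: q1 = -278/355, q2 = -817/355, q3 = 2468/355, q4 = -5492/355.
The numerator is Q*f truncated at degree 2: P0 = a_0 = -528/125; P1 = a_1 + q1*a_0 = 44352/8875; P2 = a_2 + q1*a_1 + q2*a_0 = 76032/8875.

The Pade approximant has numerator coefficients [-528/125, 44352/8875, 76032/8875]; denominator coefficients [1, -278/355, -817/355, 2468/355, -5492/355].


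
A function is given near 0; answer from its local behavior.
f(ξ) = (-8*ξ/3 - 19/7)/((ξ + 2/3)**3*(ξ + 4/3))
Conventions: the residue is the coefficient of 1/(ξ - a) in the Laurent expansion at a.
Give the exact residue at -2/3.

The residue is 159/56.

At the order-3 pole -2/3 set g(ξ) = (ξ - (-2/3))^3*f(ξ) = (-8*ξ/3 - 19/7)/(ξ + 4/3).
Order-3 pole: residue = g''(a)/2; g''(-2/3) = 159/28, so the residue is 159/56.


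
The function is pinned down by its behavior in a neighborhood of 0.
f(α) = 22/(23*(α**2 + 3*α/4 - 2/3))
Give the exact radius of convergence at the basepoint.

The radius of convergence is -3/8 + (1/24)*sqrt(465).

Denominator factor (α**2 + 3*α/4 - 2/3): discriminant 155/48, real irrational roots -3/8 + (1/24)*sqrt(465) and -3/8 - (1/24)*sqrt(465); poles of order 1, moduli -3/8 + (1/24)*sqrt(465) and 3/8 + (1/24)*sqrt(465).
The radius of convergence is the smallest modulus among the singular points: -3/8 + (1/24)*sqrt(465).


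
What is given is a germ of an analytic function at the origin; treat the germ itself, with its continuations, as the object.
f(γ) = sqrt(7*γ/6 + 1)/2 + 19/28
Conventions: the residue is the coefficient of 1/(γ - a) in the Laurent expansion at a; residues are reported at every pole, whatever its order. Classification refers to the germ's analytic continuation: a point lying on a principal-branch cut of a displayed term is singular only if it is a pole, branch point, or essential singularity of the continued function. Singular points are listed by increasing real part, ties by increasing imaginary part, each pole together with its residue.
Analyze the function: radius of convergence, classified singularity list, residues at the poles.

Branch term (1/2)*sqrt(1 - γ/(-6/7)): its argument vanishes at γ = -6/7, a square-root branch point, modulus 6/7.
The radius of convergence is the smallest modulus among the singular points: 6/7.

Radius of convergence at 0: 6/7.
At -6/7: an algebraic (square-root) branch point.


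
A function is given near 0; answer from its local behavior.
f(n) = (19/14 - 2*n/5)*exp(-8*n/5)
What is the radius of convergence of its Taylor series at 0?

The radius of convergence is infinite.

The factor exp(-8*n/5) is entire and contributes no finite singular point.
The polynomial part has no poles.
No finite singular points: the Taylor series at 0 converges everywhere.


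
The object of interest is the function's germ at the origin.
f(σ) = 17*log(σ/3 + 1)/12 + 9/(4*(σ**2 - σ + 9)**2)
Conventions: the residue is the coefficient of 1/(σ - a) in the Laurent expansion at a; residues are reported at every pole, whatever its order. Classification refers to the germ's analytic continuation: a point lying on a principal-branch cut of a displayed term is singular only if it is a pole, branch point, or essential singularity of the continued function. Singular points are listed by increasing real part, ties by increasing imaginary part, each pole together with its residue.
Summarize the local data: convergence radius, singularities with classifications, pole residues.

Radius of convergence at 0: 3.
At -3: a logarithmic branch point.
At (1/2) - ((1/2)*sqrt(35))*i: a pole of order 2; residue ((9/2450)*sqrt(35))*i.
At (1/2) + ((1/2)*sqrt(35))*i: a pole of order 2; residue -((9/2450)*sqrt(35))*i.

Denominator factor (σ**2 - σ + 9)^2: discriminant -35, complex-conjugate roots (1/2) + ((1/2)*sqrt(35))*i and (1/2) - ((1/2)*sqrt(35))*i; poles of order 2, moduli 3 and 3.
Branch term (17/12)*log(1 - σ/(-3)): its argument vanishes at σ = -3, a logarithmic branch point, modulus 3.
The radius of convergence is the smallest modulus among the singular points: 3.
The branch term is analytic at (1/2) - ((1/2)*sqrt(35))*i and contributes nothing to the residue; only the rational part matters.
The factor σ**2 - σ + 9 splits as (σ - a)(σ - a') with a = (1/2) - ((1/2)*sqrt(35))*i, a' = (1/2) + ((1/2)*sqrt(35))*i. At the order-2 pole a set g(σ) = (σ - a)^2*(rational part) = [9/4] / (σ - a')^2.
Order-2 pole: residue = g'(a); g'((1/2) - ((1/2)*sqrt(35))*i) = ((9/2450)*sqrt(35))*i, so the residue is ((9/2450)*sqrt(35))*i.
The branch term is analytic at (1/2) + ((1/2)*sqrt(35))*i and contributes nothing to the residue; only the rational part matters.
The factor σ**2 - σ + 9 splits as (σ - a)(σ - a') with a = (1/2) + ((1/2)*sqrt(35))*i, a' = (1/2) - ((1/2)*sqrt(35))*i. At the order-2 pole a set g(σ) = (σ - a)^2*(rational part) = [9/4] / (σ - a')^2.
Order-2 pole: residue = g'(a); g'((1/2) + ((1/2)*sqrt(35))*i) = -((9/2450)*sqrt(35))*i, so the residue is -((9/2450)*sqrt(35))*i.
List the singular points by increasing real part (a conjugate pair: the negative imaginary part first).


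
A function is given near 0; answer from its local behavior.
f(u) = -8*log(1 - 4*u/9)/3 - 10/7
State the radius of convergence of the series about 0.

Branch term (-8/3)*log(1 - u/(9/4)): its argument vanishes at u = 9/4, a logarithmic branch point, modulus 9/4.
The radius of convergence is the smallest modulus among the singular points: 9/4.

The radius of convergence is 9/4.


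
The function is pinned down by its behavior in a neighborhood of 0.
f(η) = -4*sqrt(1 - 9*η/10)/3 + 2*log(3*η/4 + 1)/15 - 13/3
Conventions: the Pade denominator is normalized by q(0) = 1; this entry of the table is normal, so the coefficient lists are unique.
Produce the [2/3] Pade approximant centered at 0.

The Pade approximant has numerator coefficients [-17/3, -50815061/18014360, 597099717/180143600]; denominator coefficients [1, 11192667/18014360, -88444773/180143600, -258896997/7205744000].

Taylor coefficients needed (expand at 0): a_0 = -17/3, a_1 = 7/10, a_2 = 39/400, a_3 = 159/2000, a_4 = 189/8000, a_5 = 178281/6400000.
Write the denominator as Q(η) = 1 + q1*η + q2*η^2 + q3*η^3. Requiring Q*f - P = O(η^6) with deg P <= 2 kills the coefficients of η^3..η^5 in Q*f:
  η^3: a_3 + q1*a_2 + q2*a_1 + q3*a_0 = 0, i.e. 159/2000 + (39/400)*q1 + (7/10)*q2 + (-17/3)*q3 = 0.
  η^4: a_4 + q1*a_3 + q2*a_2 + q3*a_1 = 0, i.e. 189/8000 + (159/2000)*q1 + (39/400)*q2 + (7/10)*q3 = 0.
  η^5: a_5 + q1*a_4 + q2*a_3 + q3*a_2 = 0, i.e. 178281/6400000 + (189/8000)*q1 + (159/2000)*q2 + (39/400)*q3 = 0.
Solving this linear system: q1 = 11192667/18014360, q2 = -88444773/180143600, q3 = -258896997/7205744000.
The numerator is Q*f truncated at degree 2: P0 = a_0 = -17/3; P1 = a_1 + q1*a_0 = -50815061/18014360; P2 = a_2 + q1*a_1 + q2*a_0 = 597099717/180143600.


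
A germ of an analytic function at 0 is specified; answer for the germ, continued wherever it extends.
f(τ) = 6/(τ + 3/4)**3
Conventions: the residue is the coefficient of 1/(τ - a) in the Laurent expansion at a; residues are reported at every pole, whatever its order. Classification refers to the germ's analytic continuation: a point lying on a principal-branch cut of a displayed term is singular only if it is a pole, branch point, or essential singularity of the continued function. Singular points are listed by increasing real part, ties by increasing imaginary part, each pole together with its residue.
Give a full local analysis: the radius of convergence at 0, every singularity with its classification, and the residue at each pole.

Denominator factor (τ + 3/4)^3: pole of order 3 at -3/4, modulus 3/4.
The radius of convergence is the smallest modulus among the singular points: 3/4.
At the order-3 pole -3/4 set g(τ) = (τ - (-3/4))^3*f(τ) = 6.
Order-3 pole: residue = g''(a)/2; g''(-3/4) = 0, so the residue is 0.

Radius of convergence at 0: 3/4.
At -3/4: a pole of order 3; residue 0.


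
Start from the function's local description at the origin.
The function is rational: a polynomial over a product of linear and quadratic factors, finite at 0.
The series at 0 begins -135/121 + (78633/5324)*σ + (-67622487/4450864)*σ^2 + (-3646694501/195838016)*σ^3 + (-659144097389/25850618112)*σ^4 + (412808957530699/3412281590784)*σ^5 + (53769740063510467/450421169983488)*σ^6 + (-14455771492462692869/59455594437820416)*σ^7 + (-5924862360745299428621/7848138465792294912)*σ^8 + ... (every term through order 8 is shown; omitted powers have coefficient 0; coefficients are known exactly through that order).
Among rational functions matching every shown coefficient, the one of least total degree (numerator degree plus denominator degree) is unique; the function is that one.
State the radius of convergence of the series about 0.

The radius of convergence is (1/11)*sqrt(33).

No rational of total degree below 7 reproduces all 9 coefficients; solving the [2/5] Pade equations on them gives f(σ) = (35*σ**2/19 + 13*σ/2 - 5/9)/((σ + 11/9)**3*(σ**2 - σ/4 + 3/11)), whose expansion matches every shown term.
Denominator factor (σ + 11/9)^3: pole of order 3 at -11/9, modulus 11/9.
Denominator factor (σ**2 - σ/4 + 3/11): discriminant -181/176, complex-conjugate roots (1/8) + ((1/88)*sqrt(1991))*i and (1/8) - ((1/88)*sqrt(1991))*i; poles of order 1, moduli (1/11)*sqrt(33) and (1/11)*sqrt(33).
The radius of convergence is the smallest modulus among the singular points: (1/11)*sqrt(33).


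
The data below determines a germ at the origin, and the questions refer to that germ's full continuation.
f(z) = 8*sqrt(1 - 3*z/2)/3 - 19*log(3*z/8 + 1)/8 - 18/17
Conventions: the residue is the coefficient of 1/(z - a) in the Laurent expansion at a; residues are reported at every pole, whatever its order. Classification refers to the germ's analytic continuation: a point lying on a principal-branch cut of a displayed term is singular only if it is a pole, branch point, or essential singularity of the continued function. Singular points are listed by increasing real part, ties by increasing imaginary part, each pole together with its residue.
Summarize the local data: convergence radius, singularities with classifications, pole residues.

Branch term (-19/8)*log(1 - z/(-8/3)): its argument vanishes at z = -8/3, a logarithmic branch point, modulus 8/3.
Branch term (8/3)*sqrt(1 - z/(2/3)): its argument vanishes at z = 2/3, a square-root branch point, modulus 2/3.
The radius of convergence is the smallest modulus among the singular points: 2/3.
List the singular points by increasing real part (a conjugate pair: the negative imaginary part first).

Radius of convergence at 0: 2/3.
At -8/3: a logarithmic branch point.
At 2/3: an algebraic (square-root) branch point.


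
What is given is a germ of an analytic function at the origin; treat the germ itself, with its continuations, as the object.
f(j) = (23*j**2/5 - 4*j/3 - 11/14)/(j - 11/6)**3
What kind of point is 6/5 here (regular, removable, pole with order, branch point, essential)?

Denominator factors: j - 11/6 = -19/30 at j = 6/5 — none vanishes.
So the germ continues analytically to 6/5.

The point is a regular point.


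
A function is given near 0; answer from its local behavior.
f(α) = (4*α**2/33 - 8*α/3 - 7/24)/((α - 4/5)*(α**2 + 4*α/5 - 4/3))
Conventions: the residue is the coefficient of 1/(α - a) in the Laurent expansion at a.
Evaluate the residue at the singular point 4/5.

At the order-1 pole 4/5 set g(α) = (α - (4/5))*f(α) = (4*α**2/33 - 8*α/3 - 7/24)/(α**2 + 4*α/5 - 4/3).
Simple pole: residue = g(a) at a = 4/5, which is 15493/352.

The residue is 15493/352.


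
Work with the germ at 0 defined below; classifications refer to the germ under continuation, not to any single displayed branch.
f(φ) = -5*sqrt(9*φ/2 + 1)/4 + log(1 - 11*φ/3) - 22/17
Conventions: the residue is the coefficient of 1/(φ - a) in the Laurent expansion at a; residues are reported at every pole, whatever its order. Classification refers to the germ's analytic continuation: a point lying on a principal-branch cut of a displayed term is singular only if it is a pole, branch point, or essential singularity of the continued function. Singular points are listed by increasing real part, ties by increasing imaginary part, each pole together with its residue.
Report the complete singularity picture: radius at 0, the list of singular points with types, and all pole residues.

Branch term (-5/4)*sqrt(1 - φ/(-2/9)): its argument vanishes at φ = -2/9, a square-root branch point, modulus 2/9.
Branch term (1)*log(1 - φ/(3/11)): its argument vanishes at φ = 3/11, a logarithmic branch point, modulus 3/11.
The radius of convergence is the smallest modulus among the singular points: 2/9.
List the singular points by increasing real part (a conjugate pair: the negative imaginary part first).

Radius of convergence at 0: 2/9.
At -2/9: an algebraic (square-root) branch point.
At 3/11: a logarithmic branch point.


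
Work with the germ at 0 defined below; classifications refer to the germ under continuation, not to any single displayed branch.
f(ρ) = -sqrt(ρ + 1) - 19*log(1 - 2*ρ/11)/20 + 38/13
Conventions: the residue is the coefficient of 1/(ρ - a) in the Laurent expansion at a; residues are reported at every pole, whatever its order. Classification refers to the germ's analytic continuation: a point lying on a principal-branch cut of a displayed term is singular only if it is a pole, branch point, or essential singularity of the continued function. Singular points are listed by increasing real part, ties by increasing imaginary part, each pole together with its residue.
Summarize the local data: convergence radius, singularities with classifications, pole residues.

Radius of convergence at 0: 1.
At -1: an algebraic (square-root) branch point.
At 11/2: a logarithmic branch point.

Branch term (-19/20)*log(1 - ρ/(11/2)): its argument vanishes at ρ = 11/2, a logarithmic branch point, modulus 11/2.
Branch term (-1)*sqrt(1 - ρ/(-1)): its argument vanishes at ρ = -1, a square-root branch point, modulus 1.
The radius of convergence is the smallest modulus among the singular points: 1.
List the singular points by increasing real part (a conjugate pair: the negative imaginary part first).
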